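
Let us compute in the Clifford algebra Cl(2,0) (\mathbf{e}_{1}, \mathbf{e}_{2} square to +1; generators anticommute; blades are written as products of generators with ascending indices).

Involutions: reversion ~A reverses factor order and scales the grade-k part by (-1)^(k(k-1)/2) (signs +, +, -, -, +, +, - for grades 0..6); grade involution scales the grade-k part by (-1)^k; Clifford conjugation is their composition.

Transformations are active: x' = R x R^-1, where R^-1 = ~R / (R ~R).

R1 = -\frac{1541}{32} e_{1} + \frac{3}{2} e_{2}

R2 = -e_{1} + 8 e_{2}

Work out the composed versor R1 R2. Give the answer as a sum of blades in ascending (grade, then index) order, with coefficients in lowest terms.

Distribute over the terms of R1 (each basis-blade product reordered to ascending indices, repeated generators contracted through their squares):
(-\frac{1541}{32} e_{1}) R2 = \frac{1541}{32} - \frac{1541}{4} e_{1} e_{2}
(\frac{3}{2} e_{2}) R2 = 12 + \frac{3}{2} e_{1} e_{2}
Summing the partial products and collecting blades:
Answer: \frac{1925}{32} - \frac{1535}{4} e_{1} e_{2}


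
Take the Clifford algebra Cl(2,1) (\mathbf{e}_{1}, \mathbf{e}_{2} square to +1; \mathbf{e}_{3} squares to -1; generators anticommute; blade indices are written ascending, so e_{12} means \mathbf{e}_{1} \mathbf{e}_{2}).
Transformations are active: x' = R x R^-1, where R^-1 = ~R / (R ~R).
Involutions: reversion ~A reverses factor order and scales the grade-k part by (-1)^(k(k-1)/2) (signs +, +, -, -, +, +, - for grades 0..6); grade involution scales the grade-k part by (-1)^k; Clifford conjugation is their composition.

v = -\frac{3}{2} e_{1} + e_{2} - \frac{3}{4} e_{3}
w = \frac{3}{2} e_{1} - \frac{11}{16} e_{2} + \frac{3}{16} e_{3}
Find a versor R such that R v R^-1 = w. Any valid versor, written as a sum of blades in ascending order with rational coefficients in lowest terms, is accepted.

R = v + w = \frac{5}{16} e_{2} - \frac{9}{16} e_{3} works: the equal norms (\frac{43}{16}) guarantee its sandwich swaps v into w.
Answer: \frac{5}{16} e_{2} - \frac{9}{16} e_{3}


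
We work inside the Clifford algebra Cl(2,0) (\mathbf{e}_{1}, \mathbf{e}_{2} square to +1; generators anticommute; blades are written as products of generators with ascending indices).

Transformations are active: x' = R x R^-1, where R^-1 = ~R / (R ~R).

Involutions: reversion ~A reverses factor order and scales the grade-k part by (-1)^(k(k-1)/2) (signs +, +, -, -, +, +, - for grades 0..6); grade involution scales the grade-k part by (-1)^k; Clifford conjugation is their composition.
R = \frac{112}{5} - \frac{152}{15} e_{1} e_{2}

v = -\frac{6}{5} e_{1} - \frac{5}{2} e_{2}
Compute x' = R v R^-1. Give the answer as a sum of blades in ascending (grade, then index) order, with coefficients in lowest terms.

~R = \frac{112}{5} + \frac{152}{15} e_{1} e_{2}, and R ~R = \frac{5440}{9}, so R^-1 = ~R / (\frac{5440}{9}).
R v = -\frac{116}{75} e_{1} - \frac{1704}{25} e_{2}
Answer: \frac{11532}{10625} e_{1} - \frac{54227}{21250} e_{2}


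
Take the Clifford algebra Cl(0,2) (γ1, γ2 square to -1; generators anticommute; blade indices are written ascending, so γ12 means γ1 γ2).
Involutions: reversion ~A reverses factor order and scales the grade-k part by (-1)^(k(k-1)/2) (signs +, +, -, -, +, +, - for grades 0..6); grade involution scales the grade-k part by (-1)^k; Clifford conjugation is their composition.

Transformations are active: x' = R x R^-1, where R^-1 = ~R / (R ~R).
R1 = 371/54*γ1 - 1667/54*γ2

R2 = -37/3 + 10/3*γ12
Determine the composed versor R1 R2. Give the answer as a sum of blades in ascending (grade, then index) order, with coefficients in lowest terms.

Distribute over the terms of R1 (each basis-blade product reordered to ascending indices, repeated generators contracted through their squares):
(371/54*γ1) R2 = -13727/162*γ1 - 1855/81*γ2
(-1667/54*γ2) R2 = -8335/81*γ1 + 61679/162*γ2
Summing the partial products and collecting blades:
Answer: -30397/162*γ1 + 2147/6*γ2


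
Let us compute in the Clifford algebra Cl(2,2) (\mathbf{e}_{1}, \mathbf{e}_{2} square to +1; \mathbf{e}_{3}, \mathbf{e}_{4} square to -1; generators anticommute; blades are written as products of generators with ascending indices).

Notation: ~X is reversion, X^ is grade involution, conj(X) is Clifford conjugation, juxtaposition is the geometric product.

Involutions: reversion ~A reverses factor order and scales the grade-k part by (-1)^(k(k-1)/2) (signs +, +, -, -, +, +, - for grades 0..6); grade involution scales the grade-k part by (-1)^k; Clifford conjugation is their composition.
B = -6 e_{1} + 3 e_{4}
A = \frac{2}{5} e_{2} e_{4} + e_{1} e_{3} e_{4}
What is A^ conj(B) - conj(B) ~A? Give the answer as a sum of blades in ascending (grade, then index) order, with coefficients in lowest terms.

first term: \frac{6}{5} e_{2} - 3 e_{1} e_{3} - 6 e_{3} e_{4} + \frac{12}{5} e_{1} e_{2} e_{4}
second term: \frac{6}{5} e_{2} - 3 e_{1} e_{3} - 6 e_{3} e_{4} - \frac{12}{5} e_{1} e_{2} e_{4}
Answer: \frac{24}{5} e_{1} e_{2} e_{4}


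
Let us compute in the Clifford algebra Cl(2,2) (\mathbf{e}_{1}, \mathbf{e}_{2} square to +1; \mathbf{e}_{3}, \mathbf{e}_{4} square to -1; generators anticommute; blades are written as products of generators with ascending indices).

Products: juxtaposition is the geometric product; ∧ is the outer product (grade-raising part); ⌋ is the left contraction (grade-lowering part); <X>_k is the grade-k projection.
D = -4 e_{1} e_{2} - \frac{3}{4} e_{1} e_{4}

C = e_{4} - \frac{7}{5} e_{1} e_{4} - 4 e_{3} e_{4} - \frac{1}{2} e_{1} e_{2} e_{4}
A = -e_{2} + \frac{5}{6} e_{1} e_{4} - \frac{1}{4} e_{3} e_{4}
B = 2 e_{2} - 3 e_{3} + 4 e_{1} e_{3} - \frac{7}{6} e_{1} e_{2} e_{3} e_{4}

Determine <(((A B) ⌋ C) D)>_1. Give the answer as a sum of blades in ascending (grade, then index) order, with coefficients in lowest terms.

step 1: -2 + \frac{3}{4} e_{4} - \frac{7}{24} e_{1} e_{2} - e_{1} e_{4} + \frac{73}{36} e_{2} e_{3} + \frac{10}{3} e_{3} e_{4} + 4 e_{1} e_{2} e_{3} - \frac{5}{3} e_{1} e_{2} e_{4} + \frac{4}{3} e_{1} e_{3} e_{4} - \frac{1}{2} e_{2} e_{3} e_{4}
step 2: \frac{889}{60} - \frac{21}{20} e_{1} - \frac{1}{2} e_{2} - 3 e_{3} - \frac{103}{48} e_{4} + \frac{3}{8} e_{1} e_{2} + \frac{14}{5} e_{1} e_{4} + 8 e_{3} e_{4} + e_{1} e_{2} e_{4}
step 3: -\frac{3}{5} - \frac{25}{64} e_{1} + \frac{99}{20} e_{2} + \frac{383}{80} e_{4} - \frac{889}{15} e_{1} e_{2} + 6 e_{1} e_{3} - \frac{889}{80} e_{1} e_{4} - \frac{1747}{160} e_{2} e_{4} + 12 e_{1} e_{2} e_{3} + \frac{197}{24} e_{1} e_{2} e_{4} - \frac{9}{4} e_{1} e_{3} e_{4} - 32 e_{1} e_{2} e_{3} e_{4}
step 4: -\frac{25}{64} e_{1} + \frac{99}{20} e_{2} + \frac{383}{80} e_{4}
Answer: -\frac{25}{64} e_{1} + \frac{99}{20} e_{2} + \frac{383}{80} e_{4}


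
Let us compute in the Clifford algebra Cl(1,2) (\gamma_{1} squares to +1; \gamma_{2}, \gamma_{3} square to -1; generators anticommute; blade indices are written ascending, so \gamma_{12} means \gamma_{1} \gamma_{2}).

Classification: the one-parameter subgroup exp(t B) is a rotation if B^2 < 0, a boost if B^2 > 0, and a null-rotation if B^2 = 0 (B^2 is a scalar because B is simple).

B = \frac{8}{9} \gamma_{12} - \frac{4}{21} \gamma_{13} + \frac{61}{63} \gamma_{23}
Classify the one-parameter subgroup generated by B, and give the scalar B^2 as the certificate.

B^2 term by term: the squares give (\frac{8}{9})^2*(\gamma_{12})^2 + (-\frac{4}{21})^2*(\gamma_{13})^2 + (\frac{61}{63})^2*(\gamma_{23})^2 = \frac{64}{81}*(+1) + \frac{16}{441}*(+1) + \frac{3721}{3969}*(-1) = -\frac{1}{9} (each basis 2-blade squares to minus the product of its generators' squares); cross terms between blades sharing an index anticommute and cancel. So B^2 = -\frac{1}{9}.
Answer: rotation, certificate B^2 = -\frac{1}{9}. B^2 = -\frac{1}{9} is basis-independent, so its sign is the whole story.


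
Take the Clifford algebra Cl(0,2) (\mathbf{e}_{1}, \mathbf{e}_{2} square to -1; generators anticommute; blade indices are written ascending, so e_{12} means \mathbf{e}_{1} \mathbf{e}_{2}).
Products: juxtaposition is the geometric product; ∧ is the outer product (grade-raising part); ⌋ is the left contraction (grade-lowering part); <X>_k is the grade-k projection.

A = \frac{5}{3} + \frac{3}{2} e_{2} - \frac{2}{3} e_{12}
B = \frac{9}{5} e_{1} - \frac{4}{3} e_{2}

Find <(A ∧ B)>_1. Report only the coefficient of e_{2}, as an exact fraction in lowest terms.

step 1: 3 e_{1} - \frac{20}{9} e_{2} - \frac{27}{10} e_{12}
step 2: 3 e_{1} - \frac{20}{9} e_{2}
Answer: -\frac{20}{9}


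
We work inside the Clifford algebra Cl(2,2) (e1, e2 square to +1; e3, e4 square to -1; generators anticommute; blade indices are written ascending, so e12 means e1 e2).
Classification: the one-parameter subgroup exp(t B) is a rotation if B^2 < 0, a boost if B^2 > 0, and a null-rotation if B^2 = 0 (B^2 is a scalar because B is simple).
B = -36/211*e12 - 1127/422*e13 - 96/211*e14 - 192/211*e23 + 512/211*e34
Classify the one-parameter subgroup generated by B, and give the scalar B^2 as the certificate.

B^2 term by term: the squares give (-36/211)^2*(e12)^2 + (-1127/422)^2*(e13)^2 + (-96/211)^2*(e14)^2 + (-192/211)^2*(e23)^2 + (512/211)^2*(e34)^2 = 1296/44521*(-1) + 1270129/178084*(+1) + 9216/44521*(+1) + 36864/44521*(+1) + 262144/44521*(-1) = 9/4 (each basis 2-blade squares to minus the product of its generators' squares); cross terms between blades sharing an index anticommute and cancel; the commuting (index-disjoint) pairs give grade-4 terms 2*c*c'*(blade product), which cancel blade by blade — e1234: -36864/44521 + 36864/44521 = 0 — confirming B is simple. So B^2 = 9/4.
Answer: boost, certificate B^2 = 9/4. Note: conjugating B changes its blade decomposition but never the scalar B^2 = 9/4, whose sign settles the classification.


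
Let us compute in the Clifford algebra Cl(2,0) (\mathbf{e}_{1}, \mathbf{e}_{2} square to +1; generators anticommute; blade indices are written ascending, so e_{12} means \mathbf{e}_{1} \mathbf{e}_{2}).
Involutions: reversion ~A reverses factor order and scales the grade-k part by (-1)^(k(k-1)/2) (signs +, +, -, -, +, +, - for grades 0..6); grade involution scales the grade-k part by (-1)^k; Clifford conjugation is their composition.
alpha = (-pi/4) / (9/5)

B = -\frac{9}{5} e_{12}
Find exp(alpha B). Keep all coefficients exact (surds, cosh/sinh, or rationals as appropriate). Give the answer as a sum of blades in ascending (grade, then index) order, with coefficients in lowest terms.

B^2 = (-\frac{9}{5})^2*(e_{12})^2 = \frac{81}{25}*(-1) = -\frac{81}{25} (a basis 2-blade squares to minus the product of its generators' squares).
B^2 = -\frac{81}{25} — since the square is negative, the closed form is circular: l = \frac{9}{5}, alpha*l = - \frac{\pi}{4}, so exp(alpha B) = cos(- \frac{\pi}{4}) + (sin(- \frac{\pi}{4})/(\frac{9}{5}))*B = \frac{\sqrt{2}}{2} + (- \frac{5 \sqrt{2}}{18})*B.
Answer: \frac{\sqrt{2}}{2} + \frac{\sqrt{2}}{2} e_{12}


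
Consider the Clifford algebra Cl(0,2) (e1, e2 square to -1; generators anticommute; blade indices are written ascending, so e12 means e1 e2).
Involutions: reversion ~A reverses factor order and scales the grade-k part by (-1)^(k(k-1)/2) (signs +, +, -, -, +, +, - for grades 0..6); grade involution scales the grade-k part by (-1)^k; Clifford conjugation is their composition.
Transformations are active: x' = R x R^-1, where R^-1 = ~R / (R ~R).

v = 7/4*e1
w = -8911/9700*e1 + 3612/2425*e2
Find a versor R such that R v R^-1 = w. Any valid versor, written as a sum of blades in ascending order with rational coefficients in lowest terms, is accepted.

Why this works: both vectors square to -49/16, so q(v) = q(w) and R = v + w = 2016/2425*e1 + 3612/2425*e2 carries v to w — its own direction survives, the complement (v - w)/2 flips.
Answer: 2016/2425*e1 + 3612/2425*e2


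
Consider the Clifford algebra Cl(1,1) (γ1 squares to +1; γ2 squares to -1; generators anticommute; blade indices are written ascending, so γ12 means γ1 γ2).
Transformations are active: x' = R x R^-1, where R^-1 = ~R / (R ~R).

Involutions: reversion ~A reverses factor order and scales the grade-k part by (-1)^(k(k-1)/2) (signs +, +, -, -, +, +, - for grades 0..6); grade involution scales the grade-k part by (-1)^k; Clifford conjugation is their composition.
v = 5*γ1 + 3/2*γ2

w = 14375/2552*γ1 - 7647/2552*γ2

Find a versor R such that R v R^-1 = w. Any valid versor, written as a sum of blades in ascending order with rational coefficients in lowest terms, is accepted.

R = v + w = 27135/2552*γ1 - 3819/2552*γ2 works: the equal norms (91/4) guarantee its sandwich swaps v into w.
Answer: 27135/2552*γ1 - 3819/2552*γ2


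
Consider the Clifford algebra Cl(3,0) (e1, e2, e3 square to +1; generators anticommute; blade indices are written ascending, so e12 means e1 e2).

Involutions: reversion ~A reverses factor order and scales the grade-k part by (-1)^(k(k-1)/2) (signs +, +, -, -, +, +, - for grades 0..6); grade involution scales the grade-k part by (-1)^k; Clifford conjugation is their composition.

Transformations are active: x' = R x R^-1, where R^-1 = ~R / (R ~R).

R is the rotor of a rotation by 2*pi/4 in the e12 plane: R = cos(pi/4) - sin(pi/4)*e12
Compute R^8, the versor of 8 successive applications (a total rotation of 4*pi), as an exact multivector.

The rotor phase is half the rotation angle and phases add under composition, so 8 steps in the e12 plane accumulate phase 8*(pi/4) = 2*pi: R^8 = cos(2*pi) - sin(2*pi)*e12.
cos(2*pi) = 1 and sin(2*pi) = 0, so R^8 = 1. The total rotation 4*pi is 2 full turns, so every vector returns to itself, yet the rotor is +1, back on the identity sheet (an even number of 2*pi turns).
Answer: 1


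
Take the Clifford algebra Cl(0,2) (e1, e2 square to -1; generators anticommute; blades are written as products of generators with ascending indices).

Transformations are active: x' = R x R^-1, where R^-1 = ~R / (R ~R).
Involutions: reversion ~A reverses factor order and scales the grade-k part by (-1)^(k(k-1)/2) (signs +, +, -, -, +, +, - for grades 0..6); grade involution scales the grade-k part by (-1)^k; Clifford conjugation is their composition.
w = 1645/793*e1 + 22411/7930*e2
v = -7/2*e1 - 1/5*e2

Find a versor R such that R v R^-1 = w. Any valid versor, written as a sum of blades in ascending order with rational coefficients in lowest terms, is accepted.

Here q(v) = q(w) = -1229/100; the classical choice R = v + w = -2261/1586*e1 + 4165/1586*e2 then realises v -> w under the sandwich.
Answer: -2261/1586*e1 + 4165/1586*e2


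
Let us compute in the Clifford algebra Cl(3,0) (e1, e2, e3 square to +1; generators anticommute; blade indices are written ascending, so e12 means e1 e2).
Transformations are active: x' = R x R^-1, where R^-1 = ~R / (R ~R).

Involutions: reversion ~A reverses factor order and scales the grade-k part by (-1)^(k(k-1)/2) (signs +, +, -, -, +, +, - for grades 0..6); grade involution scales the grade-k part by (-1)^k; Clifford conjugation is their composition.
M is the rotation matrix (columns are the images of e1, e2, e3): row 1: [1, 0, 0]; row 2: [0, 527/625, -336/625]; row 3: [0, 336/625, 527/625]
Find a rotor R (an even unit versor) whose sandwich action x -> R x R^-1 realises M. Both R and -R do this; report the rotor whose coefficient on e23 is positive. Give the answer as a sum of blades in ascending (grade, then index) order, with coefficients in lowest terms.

Method: write R = a + b12*e12 + b13*e13 + b23*e23 with a^2 + b12^2 + b13^2 + b23^2 = 1 (so R^-1 = ~R). Expanding the columns R e_j ~R gives tr M = 4a^2 - 1 and, from the antisymmetric part, M21 - M12 = -4a*b12, M13 - M31 = 4a*b13, M32 - M23 = -4a*b23.
Here tr M = 1679/625, so a^2 = (1 + tr M)/4 = 576/625 and a = ±24/25. Taking a = 24/25: M21 - M12 = 0, M13 - M31 = 0, M32 - M23 = 672/625, giving b12 = 0, b13 = 0, b23 = -7/25, i.e. R = 24/25 - 7/25*e23.
Its e23 coefficient is negative, so report the other preimage -R.
Answer: -24/25 + 7/25*e23. Uniqueness: Spin(3) -> SO(3) maps R and -R to the same rotation of trace 1679/625; fixing the sign of the e23 coefficient removes the ambiguity.


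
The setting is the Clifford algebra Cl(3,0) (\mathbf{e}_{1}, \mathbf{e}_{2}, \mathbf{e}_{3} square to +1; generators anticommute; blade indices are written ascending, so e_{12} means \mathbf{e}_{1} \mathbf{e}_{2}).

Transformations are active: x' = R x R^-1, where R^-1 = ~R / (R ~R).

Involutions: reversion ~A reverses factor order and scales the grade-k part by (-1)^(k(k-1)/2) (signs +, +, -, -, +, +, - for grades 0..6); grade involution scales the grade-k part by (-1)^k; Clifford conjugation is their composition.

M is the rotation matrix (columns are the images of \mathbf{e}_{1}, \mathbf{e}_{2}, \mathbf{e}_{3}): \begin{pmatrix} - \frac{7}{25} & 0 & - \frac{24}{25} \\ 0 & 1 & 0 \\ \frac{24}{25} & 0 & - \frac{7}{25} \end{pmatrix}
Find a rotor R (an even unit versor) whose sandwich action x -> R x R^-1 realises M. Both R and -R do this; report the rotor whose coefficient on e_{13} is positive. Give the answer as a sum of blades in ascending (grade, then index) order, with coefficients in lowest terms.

Method: write R = a + b12*e_{12} + b13*e_{13} + b23*e_{23} with a^2 + b12^2 + b13^2 + b23^2 = 1 (so R^-1 = ~R). Expanding the columns R e_j ~R gives tr M = 4a^2 - 1 and, from the antisymmetric part, M21 - M12 = -4a*b12, M13 - M31 = 4a*b13, M32 - M23 = -4a*b23.
Here tr M = \frac{11}{25}, so a^2 = (1 + tr M)/4 = \frac{9}{25} and a = ±\frac{3}{5}. Taking a = \frac{3}{5}: M21 - M12 = 0, M13 - M31 = -\frac{48}{25}, M32 - M23 = 0, giving b12 = 0, b13 = -\frac{4}{5}, b23 = 0, i.e. R = \frac{3}{5} - \frac{4}{5} e_{13}.
Its e_{13} coefficient is negative, so report the other preimage -R.
Answer: -\frac{3}{5} + \frac{4}{5} e_{13}. Uniqueness: Spin(3) -> SO(3) maps R and -R to the same rotation of trace \frac{11}{25}; fixing the sign of the e_{13} coefficient removes the ambiguity.


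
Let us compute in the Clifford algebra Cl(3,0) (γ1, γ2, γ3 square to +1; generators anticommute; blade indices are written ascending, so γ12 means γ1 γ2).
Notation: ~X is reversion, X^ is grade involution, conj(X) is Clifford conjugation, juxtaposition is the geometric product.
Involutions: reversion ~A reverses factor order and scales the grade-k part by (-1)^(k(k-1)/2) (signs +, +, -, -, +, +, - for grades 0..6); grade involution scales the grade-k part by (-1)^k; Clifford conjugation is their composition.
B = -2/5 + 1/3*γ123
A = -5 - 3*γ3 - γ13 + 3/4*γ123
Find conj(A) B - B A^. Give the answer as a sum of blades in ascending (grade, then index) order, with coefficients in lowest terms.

first term: 7/4 + 1/3*γ2 - 6/5*γ3 + γ12 - 2/5*γ13 - 59/30*γ123
second term: 9/4 - 1/3*γ2 - 6/5*γ3 + γ12 + 2/5*γ13 - 41/30*γ123
Answer: -1/2 + 2/3*γ2 - 4/5*γ13 - 3/5*γ123


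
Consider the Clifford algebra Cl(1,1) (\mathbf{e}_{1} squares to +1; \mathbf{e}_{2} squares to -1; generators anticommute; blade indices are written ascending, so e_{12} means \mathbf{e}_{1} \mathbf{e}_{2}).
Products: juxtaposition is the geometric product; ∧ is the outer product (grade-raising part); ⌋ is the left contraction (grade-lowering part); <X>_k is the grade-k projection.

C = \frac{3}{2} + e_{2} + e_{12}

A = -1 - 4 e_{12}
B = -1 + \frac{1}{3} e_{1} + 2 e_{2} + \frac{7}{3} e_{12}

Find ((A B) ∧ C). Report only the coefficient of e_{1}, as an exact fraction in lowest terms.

step 1: -\frac{25}{3} + \frac{23}{3} e_{1} - \frac{2}{3} e_{2} + \frac{5}{3} e_{12}
step 2: -\frac{25}{2} + \frac{23}{2} e_{1} - \frac{28}{3} e_{2} + \frac{11}{6} e_{12}
Answer: \frac{23}{2}


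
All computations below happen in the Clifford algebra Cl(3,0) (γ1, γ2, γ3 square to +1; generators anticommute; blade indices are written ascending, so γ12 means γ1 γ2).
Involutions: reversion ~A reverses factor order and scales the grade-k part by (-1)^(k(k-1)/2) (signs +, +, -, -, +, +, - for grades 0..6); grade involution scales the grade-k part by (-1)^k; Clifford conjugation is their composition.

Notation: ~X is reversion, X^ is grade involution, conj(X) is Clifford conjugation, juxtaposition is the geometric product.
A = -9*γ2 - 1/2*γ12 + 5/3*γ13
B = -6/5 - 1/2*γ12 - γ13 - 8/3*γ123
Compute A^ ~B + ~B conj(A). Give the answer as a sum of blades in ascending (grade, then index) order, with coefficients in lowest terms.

first term: -17/12 - 9/2*γ1 - 286/45*γ2 + 4/3*γ3 + 3/5*γ12 - 26*γ13 + 4/3*γ23 - 9*γ123
second term: 17/12 + 9/2*γ1 - 686/45*γ2 - 4/3*γ3 - 3/5*γ12 - 22*γ13 + 4/3*γ23 - 9*γ123
Answer: -108/5*γ2 - 48*γ13 + 8/3*γ23 - 18*γ123


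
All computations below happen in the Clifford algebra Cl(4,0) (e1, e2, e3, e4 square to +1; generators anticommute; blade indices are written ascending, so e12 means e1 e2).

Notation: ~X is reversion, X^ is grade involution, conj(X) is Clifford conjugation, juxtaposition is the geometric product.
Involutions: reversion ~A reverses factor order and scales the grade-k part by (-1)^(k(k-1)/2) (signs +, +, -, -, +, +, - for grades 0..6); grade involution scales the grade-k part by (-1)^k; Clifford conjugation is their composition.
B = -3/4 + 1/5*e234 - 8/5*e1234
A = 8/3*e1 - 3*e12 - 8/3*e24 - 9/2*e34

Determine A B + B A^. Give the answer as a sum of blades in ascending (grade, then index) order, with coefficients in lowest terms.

first term: -2*e1 + 9/10*e2 - 8/15*e3 - 99/20*e12 + 64/15*e13 + 2*e24 - 57/40*e34 - 3/5*e134 - 64/15*e234 + 8/15*e1234
second term: 2*e1 + 9/10*e2 - 8/15*e3 - 99/20*e12 + 64/15*e13 + 2*e24 - 57/40*e34 + 3/5*e134 - 64/15*e234 + 8/15*e1234
Answer: 9/5*e2 - 16/15*e3 - 99/10*e12 + 128/15*e13 + 4*e24 - 57/20*e34 - 128/15*e234 + 16/15*e1234


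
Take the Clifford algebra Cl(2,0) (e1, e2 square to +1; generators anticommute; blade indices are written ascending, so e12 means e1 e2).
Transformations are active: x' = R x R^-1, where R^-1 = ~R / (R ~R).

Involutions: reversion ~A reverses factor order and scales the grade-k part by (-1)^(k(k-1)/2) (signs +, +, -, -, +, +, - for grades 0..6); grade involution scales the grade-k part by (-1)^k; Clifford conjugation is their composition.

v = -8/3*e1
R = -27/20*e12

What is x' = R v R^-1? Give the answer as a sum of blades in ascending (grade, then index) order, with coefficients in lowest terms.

~R = 27/20*e12, and R ~R = 729/400, so R^-1 = ~R / (729/400).
R v = -18/5*e2
Answer: 8/3*e1


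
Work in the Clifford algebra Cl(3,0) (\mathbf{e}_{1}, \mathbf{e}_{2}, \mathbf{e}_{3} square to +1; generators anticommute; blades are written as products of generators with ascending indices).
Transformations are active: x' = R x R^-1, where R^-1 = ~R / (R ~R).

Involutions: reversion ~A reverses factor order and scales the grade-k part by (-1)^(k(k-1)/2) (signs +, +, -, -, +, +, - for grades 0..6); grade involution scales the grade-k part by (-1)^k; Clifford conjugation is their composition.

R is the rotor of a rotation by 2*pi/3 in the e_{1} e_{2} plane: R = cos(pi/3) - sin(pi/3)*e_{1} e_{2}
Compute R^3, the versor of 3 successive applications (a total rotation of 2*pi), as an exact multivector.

Half-angle bookkeeping: 3 applications in e_{1} e_{2} add up to rotor phase 3*pi/3 = \pi, so R^3 = cos(\pi) - sin(\pi)*e_{1} e_{2}.
cos(\pi) = -1 and sin(\pi) = 0, so R^3 = -1. The total rotation 2*pi is 1 full turn, so every vector returns to itself, yet the rotor is -1, on the OTHER sheet of the double cover (an odd number of 2*pi turns).
Answer: -1


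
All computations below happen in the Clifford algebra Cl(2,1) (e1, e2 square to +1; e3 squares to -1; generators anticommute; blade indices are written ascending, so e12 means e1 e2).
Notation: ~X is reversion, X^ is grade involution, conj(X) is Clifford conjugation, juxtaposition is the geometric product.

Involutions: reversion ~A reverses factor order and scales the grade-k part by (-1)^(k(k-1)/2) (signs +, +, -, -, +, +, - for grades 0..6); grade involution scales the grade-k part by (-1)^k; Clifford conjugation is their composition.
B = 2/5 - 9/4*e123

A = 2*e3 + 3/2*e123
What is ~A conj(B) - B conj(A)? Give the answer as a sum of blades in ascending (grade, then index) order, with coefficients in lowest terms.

first term: 27/8 + 4/5*e3 + 9/2*e12 - 3/5*e123
second term: -27/8 - 4/5*e3 - 9/2*e12 + 3/5*e123
Answer: 27/4 + 8/5*e3 + 9*e12 - 6/5*e123


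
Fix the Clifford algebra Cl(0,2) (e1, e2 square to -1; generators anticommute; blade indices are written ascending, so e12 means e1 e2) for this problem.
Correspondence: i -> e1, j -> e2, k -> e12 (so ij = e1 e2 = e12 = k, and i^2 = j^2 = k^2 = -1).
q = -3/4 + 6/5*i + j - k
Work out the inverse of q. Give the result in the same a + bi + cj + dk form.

In blades: q = -3/4 + 6/5*e1 + e2 - e12.
With qbar = -3/4 - 6/5*e1 - e2 + e12 (scalar fixed, mapped units negated), q qbar = 1601/400 (the sum of squared coefficients), so q^-1 = qbar / (1601/400) = -300/1601 - 480/1601*e1 - 400/1601*e2 + 400/1601*e12; translating back:
Answer: -300/1601 - 480/1601*i - 400/1601*j + 400/1601*k


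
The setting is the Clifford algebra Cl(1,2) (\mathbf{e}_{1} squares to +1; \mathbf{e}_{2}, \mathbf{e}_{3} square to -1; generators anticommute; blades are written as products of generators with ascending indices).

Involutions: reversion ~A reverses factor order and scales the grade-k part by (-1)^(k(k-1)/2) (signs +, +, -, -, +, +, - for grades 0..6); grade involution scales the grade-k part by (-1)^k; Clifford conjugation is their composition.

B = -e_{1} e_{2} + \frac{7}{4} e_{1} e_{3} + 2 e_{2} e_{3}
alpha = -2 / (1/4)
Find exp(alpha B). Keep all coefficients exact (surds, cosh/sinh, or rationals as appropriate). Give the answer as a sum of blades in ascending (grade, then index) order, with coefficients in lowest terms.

B^2 term by term: the squares give (-1)^2*(e_{1} e_{2})^2 + (\frac{7}{4})^2*(e_{1} e_{3})^2 + (2)^2*(e_{2} e_{3})^2 = 1*(+1) + \frac{49}{16}*(+1) + 4*(-1) = \frac{1}{16} (each basis 2-blade squares to minus the product of its generators' squares); cross terms between blades sharing an index anticommute and cancel. So B^2 = \frac{1}{16}.
B^2 = \frac{1}{16} — the series telescopes hyperbolically here: l = \frac{1}{4}, alpha*l = -2, so exp(alpha B) = cosh(-2) + (sinh(-2)/(\frac{1}{4}))*B = \cosh{\left(2 \right)} + (- 4 \sinh{\left(2 \right)})*B.
Answer: \cosh{\left(2 \right)} + 4 \sinh{\left(2 \right)} e_{1} e_{2} - 7 \sinh{\left(2 \right)} e_{1} e_{3} - 8 \sinh{\left(2 \right)} e_{2} e_{3}


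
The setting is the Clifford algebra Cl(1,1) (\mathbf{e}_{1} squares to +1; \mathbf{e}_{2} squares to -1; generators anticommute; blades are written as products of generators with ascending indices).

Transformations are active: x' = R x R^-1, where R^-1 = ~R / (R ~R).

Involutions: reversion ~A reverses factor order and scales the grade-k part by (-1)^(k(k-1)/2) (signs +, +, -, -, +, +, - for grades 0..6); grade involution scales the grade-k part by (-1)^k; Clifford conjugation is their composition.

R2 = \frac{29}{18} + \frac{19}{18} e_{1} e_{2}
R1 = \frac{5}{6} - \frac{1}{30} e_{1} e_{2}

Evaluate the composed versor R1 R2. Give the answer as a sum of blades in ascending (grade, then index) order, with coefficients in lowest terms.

Distribute over the terms of R1 (each basis-blade product reordered to ascending indices, repeated generators contracted through their squares):
(\frac{5}{6}) R2 = \frac{145}{108} + \frac{95}{108} e_{1} e_{2}
(-\frac{1}{30} e_{1} e_{2}) R2 = -\frac{19}{540} - \frac{29}{540} e_{1} e_{2}
Summing the partial products and collecting blades:
Answer: \frac{353}{270} + \frac{223}{270} e_{1} e_{2}


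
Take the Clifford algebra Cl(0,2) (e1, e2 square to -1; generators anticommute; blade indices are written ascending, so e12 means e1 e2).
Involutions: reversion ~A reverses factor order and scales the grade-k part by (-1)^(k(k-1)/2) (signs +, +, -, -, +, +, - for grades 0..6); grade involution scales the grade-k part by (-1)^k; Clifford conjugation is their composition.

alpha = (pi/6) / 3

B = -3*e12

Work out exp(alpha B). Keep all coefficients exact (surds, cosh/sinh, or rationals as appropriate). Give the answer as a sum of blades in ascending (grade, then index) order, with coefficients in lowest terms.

B^2 = (-3)^2*(e12)^2 = 9*(-1) = -9 (a basis 2-blade squares to minus the product of its generators' squares).
B^2 = -9 — since the square is negative, the closed form is circular: l = 3, alpha*l = pi/6, so exp(alpha B) = cos(pi/6) + (sin(pi/6)/3)*B = sqrt(3)/2 + (1/6)*B.
Answer: sqrt(3)/2 - 1/2*e12


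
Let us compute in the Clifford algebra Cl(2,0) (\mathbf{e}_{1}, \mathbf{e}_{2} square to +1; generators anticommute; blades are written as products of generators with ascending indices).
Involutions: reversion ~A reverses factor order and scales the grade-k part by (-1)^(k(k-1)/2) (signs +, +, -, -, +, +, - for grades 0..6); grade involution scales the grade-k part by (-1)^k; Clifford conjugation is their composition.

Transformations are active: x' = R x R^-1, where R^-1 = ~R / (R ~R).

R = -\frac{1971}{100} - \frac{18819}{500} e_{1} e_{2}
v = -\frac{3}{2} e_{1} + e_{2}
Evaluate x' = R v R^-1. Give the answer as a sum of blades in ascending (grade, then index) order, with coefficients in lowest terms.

~R = -\frac{1971}{100} + \frac{18819}{500} e_{1} e_{2}, and R ~R = \frac{225637893}{125000}, so R^-1 = ~R / (\frac{225637893}{125000}).
R v = -\frac{8073}{1000} e_{1} - \frac{76167}{1000} e_{2}
Answer: \frac{39911}{23809} e_{1} + \frac{31587}{47618} e_{2}


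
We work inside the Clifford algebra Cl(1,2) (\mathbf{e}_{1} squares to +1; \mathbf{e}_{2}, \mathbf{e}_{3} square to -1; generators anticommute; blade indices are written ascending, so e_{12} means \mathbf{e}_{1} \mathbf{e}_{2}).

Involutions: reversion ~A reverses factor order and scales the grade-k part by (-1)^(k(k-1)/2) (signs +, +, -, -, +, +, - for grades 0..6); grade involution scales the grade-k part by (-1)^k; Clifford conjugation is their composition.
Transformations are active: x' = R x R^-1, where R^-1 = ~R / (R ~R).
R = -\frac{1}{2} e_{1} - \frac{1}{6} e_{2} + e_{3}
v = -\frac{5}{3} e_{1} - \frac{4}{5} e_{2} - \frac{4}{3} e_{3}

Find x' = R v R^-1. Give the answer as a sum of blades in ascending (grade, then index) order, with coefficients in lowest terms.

~R = -\frac{1}{2} e_{1} - \frac{1}{6} e_{2} + e_{3}, and R ~R = -\frac{7}{9}, so R^-1 = ~R / (-\frac{7}{9}).
R v = \frac{61}{30} + \frac{11}{90} e_{12} + \frac{7}{3} e_{13} + \frac{46}{45} e_{23}
Answer: \frac{899}{210} e_{1} + \frac{117}{70} e_{2} - \frac{409}{105} e_{3}


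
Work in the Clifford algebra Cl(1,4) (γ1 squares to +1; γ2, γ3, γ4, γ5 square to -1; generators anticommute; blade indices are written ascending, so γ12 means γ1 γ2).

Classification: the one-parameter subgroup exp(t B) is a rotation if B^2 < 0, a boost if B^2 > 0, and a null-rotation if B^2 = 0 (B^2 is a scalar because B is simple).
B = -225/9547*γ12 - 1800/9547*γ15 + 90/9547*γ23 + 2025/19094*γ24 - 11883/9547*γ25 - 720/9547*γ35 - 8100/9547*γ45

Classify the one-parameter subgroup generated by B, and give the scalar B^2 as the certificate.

B^2 term by term: the squares give (-225/9547)^2*(γ12)^2 + (-1800/9547)^2*(γ15)^2 + (90/9547)^2*(γ23)^2 + (2025/19094)^2*(γ24)^2 + (-11883/9547)^2*(γ25)^2 + (-720/9547)^2*(γ35)^2 + (-8100/9547)^2*(γ45)^2 = 50625/91145209*(+1) + 3240000/91145209*(+1) + 8100/91145209*(-1) + 4100625/364580836*(-1) + 141205689/91145209*(-1) + 518400/91145209*(-1) + 65610000/91145209*(-1) = -9/4 (each basis 2-blade squares to minus the product of its generators' squares); cross terms between blades sharing an index anticommute and cancel; the commuting (index-disjoint) pairs give grade-4 terms 2*c*c'*(blade product), which cancel blade by blade — γ1235: 324000/91145209 - 324000/91145209 = 0; γ1245: 3645000/91145209 - 3645000/91145209 = 0; γ2345: -1458000/91145209 + 1458000/91145209 = 0 — confirming B is simple. So B^2 = -9/4.
Answer: rotation, certificate B^2 = -9/4. The invariant at work: B^2 = -9/4 is unchanged by conjugation, hence its sign classifies the subgroup whatever basis B is written in.


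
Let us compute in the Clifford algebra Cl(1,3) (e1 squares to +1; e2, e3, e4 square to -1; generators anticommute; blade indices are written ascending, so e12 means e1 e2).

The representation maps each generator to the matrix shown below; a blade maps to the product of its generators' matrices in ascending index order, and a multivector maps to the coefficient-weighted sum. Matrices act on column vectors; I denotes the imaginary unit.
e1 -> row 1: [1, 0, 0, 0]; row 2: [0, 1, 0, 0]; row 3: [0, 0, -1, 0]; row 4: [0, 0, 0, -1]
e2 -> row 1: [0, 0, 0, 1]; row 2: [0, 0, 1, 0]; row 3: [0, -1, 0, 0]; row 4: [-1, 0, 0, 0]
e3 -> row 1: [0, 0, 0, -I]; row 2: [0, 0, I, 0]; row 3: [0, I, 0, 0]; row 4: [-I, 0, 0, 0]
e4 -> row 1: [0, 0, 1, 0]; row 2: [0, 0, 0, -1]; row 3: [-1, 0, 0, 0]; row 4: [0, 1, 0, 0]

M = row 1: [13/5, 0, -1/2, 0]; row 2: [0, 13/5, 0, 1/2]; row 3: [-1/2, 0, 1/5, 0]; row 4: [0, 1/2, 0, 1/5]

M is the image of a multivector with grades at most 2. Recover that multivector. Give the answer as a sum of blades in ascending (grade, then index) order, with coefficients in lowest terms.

Method: the blade images are trace-orthogonal — tr(rho(e_A) rho(e_B)^-1) = 4 if A = B and 0 otherwise — and rho(e_A)^-1 = (e_A)^2 * rho(e_A) with (e_A)^2 = +1 or -1, so the coefficient of e_A in the preimage is (e_A)^2 * tr(M rho(e_A))/4.
Nonzero projections over blades of grade <= 2: 1: (1)^2 = +1, tr(M 1) = 28/5, coefficient 7/5; e1: (e1)^2 = +1, tr(M rho(e1)) = 24/5, coefficient 6/5; e14: (e14)^2 = +1, tr(M rho(e14)) = -2, coefficient -1/2. Every other blade of grade <= 2 projects to 0.
Answer: 7/5 + 6/5*e1 - 1/2*e14


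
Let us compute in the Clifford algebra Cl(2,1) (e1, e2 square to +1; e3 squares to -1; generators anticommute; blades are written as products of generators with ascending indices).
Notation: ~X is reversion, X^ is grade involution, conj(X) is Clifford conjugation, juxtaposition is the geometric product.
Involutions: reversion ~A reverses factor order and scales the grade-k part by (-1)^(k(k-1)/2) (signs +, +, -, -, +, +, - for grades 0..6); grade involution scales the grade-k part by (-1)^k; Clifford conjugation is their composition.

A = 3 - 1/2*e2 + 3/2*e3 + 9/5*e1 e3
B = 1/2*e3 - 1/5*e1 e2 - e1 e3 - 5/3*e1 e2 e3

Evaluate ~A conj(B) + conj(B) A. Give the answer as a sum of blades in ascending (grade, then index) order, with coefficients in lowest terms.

first term: -21/20 + 7/10*e1 - 3*e2 - 3/2*e3 + 31/10*e1 e2 + 13/6*e1 e3 - 11/100*e2 e3 - 21/5*e1 e2 e3
second term: 51/20 - 5/2*e1 + 3*e2 - 3/2*e3 + 31/10*e1 e2 + 13/6*e1 e3 - 61/100*e2 e3 - 21/5*e1 e2 e3
Answer: 3/2 - 9/5*e1 - 3*e3 + 31/5*e1 e2 + 13/3*e1 e3 - 18/25*e2 e3 - 42/5*e1 e2 e3


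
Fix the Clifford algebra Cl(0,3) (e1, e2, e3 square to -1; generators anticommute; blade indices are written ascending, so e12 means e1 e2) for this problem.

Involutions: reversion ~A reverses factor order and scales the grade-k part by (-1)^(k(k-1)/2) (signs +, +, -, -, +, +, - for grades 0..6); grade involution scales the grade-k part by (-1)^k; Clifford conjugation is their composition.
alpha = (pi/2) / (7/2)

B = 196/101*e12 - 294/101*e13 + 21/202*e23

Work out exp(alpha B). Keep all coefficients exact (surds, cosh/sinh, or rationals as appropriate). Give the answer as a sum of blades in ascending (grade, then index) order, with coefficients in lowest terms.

B^2 term by term: the squares give (196/101)^2*(e12)^2 + (-294/101)^2*(e13)^2 + (21/202)^2*(e23)^2 = 38416/10201*(-1) + 86436/10201*(-1) + 441/40804*(-1) = -49/4 (each basis 2-blade squares to minus the product of its generators' squares); cross terms between blades sharing an index anticommute and cancel. So B^2 = -49/4.
B^2 = -49/4 — a negative square means the series sums to a rotation: l = 7/2, alpha*l = pi/2, so exp(alpha B) = cos(pi/2) + (sin(pi/2)/(7/2))*B = 0 + (2/7)*B.
Answer: 56/101*e12 - 84/101*e13 + 3/101*e23


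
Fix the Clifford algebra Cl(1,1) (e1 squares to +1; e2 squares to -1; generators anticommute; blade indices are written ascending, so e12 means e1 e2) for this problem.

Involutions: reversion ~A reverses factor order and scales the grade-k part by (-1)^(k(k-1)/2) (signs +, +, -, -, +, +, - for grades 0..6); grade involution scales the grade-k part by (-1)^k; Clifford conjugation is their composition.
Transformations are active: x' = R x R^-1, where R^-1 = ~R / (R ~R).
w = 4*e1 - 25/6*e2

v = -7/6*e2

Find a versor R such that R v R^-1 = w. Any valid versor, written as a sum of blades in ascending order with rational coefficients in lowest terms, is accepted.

R = v + w = 4*e1 - 16/3*e2 works: the equal norms (-49/36) guarantee its sandwich swaps v into w.
Answer: 4*e1 - 16/3*e2


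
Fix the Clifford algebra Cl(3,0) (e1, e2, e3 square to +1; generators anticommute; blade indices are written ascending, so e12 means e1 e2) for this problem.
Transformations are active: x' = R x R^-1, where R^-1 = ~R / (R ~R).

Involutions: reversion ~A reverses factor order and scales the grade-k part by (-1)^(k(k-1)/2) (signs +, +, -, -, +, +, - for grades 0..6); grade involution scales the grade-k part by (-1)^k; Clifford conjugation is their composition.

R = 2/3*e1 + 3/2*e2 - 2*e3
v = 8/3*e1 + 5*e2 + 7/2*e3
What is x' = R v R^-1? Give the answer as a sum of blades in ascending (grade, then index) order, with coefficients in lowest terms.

~R = 2/3*e1 + 3/2*e2 - 2*e3, and R ~R = 241/36, so R^-1 = ~R / (241/36).
R v = 41/18 - 2/3*e12 + 23/3*e13 + 61/4*e23
Answer: -1600/723*e1 - 959/241*e2 - 2343/482*e3


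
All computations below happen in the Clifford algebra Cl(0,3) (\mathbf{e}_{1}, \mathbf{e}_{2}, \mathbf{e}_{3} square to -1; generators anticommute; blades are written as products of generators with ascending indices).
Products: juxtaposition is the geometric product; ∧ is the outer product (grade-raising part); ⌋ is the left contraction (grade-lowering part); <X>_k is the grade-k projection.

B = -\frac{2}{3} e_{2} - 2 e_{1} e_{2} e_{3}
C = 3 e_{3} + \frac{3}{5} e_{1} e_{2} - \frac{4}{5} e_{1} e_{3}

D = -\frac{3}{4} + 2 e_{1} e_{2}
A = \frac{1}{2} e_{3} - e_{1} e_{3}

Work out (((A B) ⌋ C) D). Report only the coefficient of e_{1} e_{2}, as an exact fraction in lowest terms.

step 1: 2 e_{2} + e_{1} e_{2} + \frac{1}{3} e_{2} e_{3} - \frac{2}{3} e_{1} e_{2} e_{3}
step 2: -\frac{3}{5} + \frac{6}{5} e_{1}
step 3: \frac{9}{20} - \frac{9}{10} e_{1} - \frac{12}{5} e_{2} - \frac{6}{5} e_{1} e_{2}
Answer: -\frac{6}{5}


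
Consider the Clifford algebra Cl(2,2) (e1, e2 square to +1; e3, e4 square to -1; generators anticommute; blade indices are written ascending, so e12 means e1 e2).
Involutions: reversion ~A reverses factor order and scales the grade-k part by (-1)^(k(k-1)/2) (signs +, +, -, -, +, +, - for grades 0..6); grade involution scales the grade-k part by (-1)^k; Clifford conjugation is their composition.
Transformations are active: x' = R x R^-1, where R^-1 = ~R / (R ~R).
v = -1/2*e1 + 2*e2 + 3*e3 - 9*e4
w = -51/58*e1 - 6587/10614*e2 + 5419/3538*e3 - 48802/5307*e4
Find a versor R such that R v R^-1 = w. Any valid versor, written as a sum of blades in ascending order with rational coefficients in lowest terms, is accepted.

Since q(v) = q(w) = -343/4, the sum R = v + w = -40/29*e1 + 14641/10614*e2 + 16033/3538*e3 - 96565/5307*e4 does the job whenever invertible.
Answer: -40/29*e1 + 14641/10614*e2 + 16033/3538*e3 - 96565/5307*e4


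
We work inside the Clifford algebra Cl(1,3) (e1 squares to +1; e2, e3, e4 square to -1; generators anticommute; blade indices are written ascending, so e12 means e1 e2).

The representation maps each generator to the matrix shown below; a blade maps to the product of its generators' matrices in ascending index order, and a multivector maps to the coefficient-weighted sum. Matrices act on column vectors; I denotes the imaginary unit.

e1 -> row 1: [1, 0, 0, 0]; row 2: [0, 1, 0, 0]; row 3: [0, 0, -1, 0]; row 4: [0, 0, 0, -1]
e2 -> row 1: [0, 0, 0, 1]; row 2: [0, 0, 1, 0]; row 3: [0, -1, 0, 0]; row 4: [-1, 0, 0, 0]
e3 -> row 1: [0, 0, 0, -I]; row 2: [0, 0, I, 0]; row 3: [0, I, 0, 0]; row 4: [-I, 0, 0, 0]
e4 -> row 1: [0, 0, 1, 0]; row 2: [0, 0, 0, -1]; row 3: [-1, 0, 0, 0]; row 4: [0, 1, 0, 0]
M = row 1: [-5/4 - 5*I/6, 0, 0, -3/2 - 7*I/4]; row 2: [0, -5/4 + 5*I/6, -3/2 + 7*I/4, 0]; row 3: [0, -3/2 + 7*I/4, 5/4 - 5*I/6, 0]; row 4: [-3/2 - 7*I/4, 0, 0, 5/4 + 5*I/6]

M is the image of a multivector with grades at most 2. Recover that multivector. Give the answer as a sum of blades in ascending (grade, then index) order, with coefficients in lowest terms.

Method: the blade images are trace-orthogonal — tr(rho(e_A) rho(e_B)^-1) = 4 if A = B and 0 otherwise — and rho(e_A)^-1 = (e_A)^2 * rho(e_A) with (e_A)^2 = +1 or -1, so the coefficient of e_A in the preimage is (e_A)^2 * tr(M rho(e_A))/4.
Nonzero projections over blades of grade <= 2: e1: (e1)^2 = +1, tr(M rho(e1)) = -5, coefficient -5/4; e3: (e3)^2 = -1, tr(M rho(e3)) = -7, coefficient 7/4; e12: (e12)^2 = +1, tr(M rho(e12)) = -6, coefficient -3/2; e23: (e23)^2 = -1, tr(M rho(e23)) = -10/3, coefficient 5/6. Every other blade of grade <= 2 projects to 0.
Answer: -5/4*e1 + 7/4*e3 - 3/2*e12 + 5/6*e23
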